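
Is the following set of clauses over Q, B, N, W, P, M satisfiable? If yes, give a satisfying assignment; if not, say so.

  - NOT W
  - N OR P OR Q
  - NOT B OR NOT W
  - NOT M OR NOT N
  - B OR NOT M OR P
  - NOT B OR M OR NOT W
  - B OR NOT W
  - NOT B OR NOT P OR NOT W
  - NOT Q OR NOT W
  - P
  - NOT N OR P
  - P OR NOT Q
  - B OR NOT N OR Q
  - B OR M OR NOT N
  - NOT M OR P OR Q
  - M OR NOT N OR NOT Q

Q=T, B=T, N=F, W=F, P=T, M=F

Unit clause (NOT W) forces W = False.
Unit clause (P) forces P = True.
Set Q = True.
Set B = True.
Set N = False.
Set M = False.
All clauses satisfied.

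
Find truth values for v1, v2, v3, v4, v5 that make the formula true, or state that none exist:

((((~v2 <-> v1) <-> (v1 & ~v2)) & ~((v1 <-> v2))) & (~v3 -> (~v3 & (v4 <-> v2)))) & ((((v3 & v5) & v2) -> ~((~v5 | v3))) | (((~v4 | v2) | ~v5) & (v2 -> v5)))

v1 = True, v2 = False, v3 = True, v4 = True, v5 = False

  (((~v2 <-> v1) <-> (v1 & ~v2)) & ~((v1 <-> v2))) & (~v3 -> (~v3 & (v4 <-> v2))) = True
    ((~v2 <-> v1) <-> (v1 & ~v2)) & ~((v1 <-> v2)) = True
      (~v2 <-> v1) <-> (v1 & ~v2) = True
        ~v2 <-> v1 = True
          ~v2 = True
        v1 & ~v2 = True
          ~v2 = True
      ~((v1 <-> v2)) = True
        v1 <-> v2 = False
    ~v3 -> (~v3 & (v4 <-> v2)) = True
      ~v3 = False
      ~v3 & (v4 <-> v2) = False
        ~v3 = False
        v4 <-> v2 = False
  (((v3 & v5) & v2) -> ~((~v5 | v3))) | (((~v4 | v2) | ~v5) & (v2 -> v5)) = True
    ((v3 & v5) & v2) -> ~((~v5 | v3)) = True
      (v3 & v5) & v2 = False
        v3 & v5 = False
      ~((~v5 | v3)) = False
        ~v5 | v3 = True
          ~v5 = True
    ((~v4 | v2) | ~v5) & (v2 -> v5) = True
      (~v4 | v2) | ~v5 = True
        ~v4 | v2 = False
          ~v4 = False
        ~v5 = True
      v2 -> v5 = True
Both conjuncts True, so the formula holds.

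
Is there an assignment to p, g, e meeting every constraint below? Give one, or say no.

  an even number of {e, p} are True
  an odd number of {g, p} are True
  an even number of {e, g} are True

Unsatisfiable

Adding constraints 1, 2, 3 mod 2: every variable appears an even number of times on the left, so the left side is 0.
But the right sides sum to 1 (mod 2). 0 ≠ 1 — the system is inconsistent.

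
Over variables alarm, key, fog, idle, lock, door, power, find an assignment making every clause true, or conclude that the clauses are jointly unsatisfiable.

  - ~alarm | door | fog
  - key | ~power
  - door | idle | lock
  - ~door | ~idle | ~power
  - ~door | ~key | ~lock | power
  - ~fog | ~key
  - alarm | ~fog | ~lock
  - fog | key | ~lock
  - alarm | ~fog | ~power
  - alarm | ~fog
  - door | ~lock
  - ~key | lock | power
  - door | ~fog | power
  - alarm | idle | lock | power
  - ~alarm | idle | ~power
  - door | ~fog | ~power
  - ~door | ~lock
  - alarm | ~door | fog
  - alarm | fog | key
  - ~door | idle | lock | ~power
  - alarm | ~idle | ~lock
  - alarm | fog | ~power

alarm: True; key: False; fog: True; idle: True; lock: False; door: True; power: False

Set alarm = True.
Set key = False.
  then (key | ~power) forces power = False.
Set fog = True.
  then (door | ~fog | power) forces door = True.
  then (~door | ~lock) forces lock = False.
Set idle = True.
All clauses satisfied.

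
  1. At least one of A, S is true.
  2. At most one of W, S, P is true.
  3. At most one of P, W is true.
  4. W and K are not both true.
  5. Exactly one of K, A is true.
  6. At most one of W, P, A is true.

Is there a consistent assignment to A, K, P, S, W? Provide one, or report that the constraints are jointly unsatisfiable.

A = True, K = False, P = False, S = False, W = False

  (1) {A, S}: 1 true — at least one ✓
  (2) {W, S, P}: 0 true — at most one ✓
  (3) {P, W}: 0 true — at most one ✓
  (4) W=F, K=F — not both ✓
  (5) {K, A}: 1 true — exactly one ✓
  (6) {W, P, A}: 1 true — at most one ✓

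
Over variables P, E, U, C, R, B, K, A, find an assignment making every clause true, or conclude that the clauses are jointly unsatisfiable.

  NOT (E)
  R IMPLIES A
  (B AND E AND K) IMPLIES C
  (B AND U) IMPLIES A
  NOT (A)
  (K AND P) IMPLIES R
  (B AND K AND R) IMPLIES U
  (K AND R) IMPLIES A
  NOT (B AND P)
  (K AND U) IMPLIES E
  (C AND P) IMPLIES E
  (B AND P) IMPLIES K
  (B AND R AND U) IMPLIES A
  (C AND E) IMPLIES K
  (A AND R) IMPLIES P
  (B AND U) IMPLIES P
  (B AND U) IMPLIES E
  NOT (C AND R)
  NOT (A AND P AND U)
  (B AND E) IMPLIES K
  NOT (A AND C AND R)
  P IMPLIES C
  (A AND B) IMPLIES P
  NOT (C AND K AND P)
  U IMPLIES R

P=F, E=F, U=F, C=T, R=F, B=F, K=F, A=F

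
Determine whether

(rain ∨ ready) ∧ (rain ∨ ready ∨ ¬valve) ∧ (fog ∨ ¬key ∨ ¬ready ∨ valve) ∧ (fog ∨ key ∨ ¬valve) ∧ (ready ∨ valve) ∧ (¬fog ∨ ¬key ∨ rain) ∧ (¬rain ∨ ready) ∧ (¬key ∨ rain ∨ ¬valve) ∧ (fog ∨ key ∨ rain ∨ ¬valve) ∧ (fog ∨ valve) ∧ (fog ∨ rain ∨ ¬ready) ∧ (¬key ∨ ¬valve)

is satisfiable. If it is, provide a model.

ready: True; fog: True; key: True; rain: True; valve: False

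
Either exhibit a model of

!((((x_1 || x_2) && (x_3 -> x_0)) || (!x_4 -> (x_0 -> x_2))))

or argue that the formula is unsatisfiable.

x_0=T, x_1=F, x_2=F, x_3=F, x_4=F

  !((((x_1 || x_2) && (x_3 -> x_0)) || (!x_4 -> (x_0 -> x_2)))) = True
    ((x_1 || x_2) && (x_3 -> x_0)) || (!x_4 -> (x_0 -> x_2)) = False
      (x_1 || x_2) && (x_3 -> x_0) = False
        x_1 || x_2 = False
        x_3 -> x_0 = True
      !x_4 -> (x_0 -> x_2) = False
        !x_4 = True
        x_0 -> x_2 = False
The formula evaluates to True.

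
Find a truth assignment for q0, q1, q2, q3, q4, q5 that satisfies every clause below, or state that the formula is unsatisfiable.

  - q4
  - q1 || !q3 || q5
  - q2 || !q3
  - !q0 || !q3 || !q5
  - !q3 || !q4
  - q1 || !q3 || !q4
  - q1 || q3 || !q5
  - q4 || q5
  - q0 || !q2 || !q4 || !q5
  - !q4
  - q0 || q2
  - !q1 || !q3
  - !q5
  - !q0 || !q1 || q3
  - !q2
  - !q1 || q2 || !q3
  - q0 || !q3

The formula is unsatisfiable.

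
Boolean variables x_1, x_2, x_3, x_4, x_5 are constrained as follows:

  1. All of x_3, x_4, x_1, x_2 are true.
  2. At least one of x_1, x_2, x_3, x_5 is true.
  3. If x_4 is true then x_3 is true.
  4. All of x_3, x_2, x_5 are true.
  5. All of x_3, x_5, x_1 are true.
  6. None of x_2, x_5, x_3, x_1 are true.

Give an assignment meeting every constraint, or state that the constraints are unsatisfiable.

The formula is unsatisfiable.

Case x_1 = True:
  Constraint (6) is violated (x_1=T) — contradiction.
Case x_1 = False:
  Constraint (1) is violated (x_1=F) — contradiction.
Both cases fail — unsatisfiable.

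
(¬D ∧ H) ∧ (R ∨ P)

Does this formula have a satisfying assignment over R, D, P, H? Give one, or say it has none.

R: True; D: False; P: True; H: True

  ¬D ∧ H = True
    ¬D = True
  R ∨ P = True
Both conjuncts True, so the formula holds.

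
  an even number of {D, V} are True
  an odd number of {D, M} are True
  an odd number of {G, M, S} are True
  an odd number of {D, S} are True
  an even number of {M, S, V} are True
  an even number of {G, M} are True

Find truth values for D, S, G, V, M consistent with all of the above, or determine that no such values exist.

D=F, S=T, G=T, V=F, M=T

{D, V}: 0 true → even ✓
{D, M}: 1 true → odd ✓
{G, M, S}: 3 true → odd ✓
{D, S}: 1 true → odd ✓
{M, S, V}: 2 true → even ✓
{G, M}: 2 true → even ✓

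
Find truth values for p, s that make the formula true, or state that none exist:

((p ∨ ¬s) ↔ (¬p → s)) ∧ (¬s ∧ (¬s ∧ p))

p: True, s: False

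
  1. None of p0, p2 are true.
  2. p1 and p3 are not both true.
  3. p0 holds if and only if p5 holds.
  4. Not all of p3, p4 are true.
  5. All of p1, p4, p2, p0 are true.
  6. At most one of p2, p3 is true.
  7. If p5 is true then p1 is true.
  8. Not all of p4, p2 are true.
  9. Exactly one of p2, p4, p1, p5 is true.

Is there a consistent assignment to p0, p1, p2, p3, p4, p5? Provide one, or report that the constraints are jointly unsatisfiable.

Case p0 = True:
  Constraint (1) is violated (p0=T) — contradiction.
Case p0 = False:
  Constraint (5) is violated (p0=F) — contradiction.
Both cases fail — unsatisfiable.

No satisfying assignment exists.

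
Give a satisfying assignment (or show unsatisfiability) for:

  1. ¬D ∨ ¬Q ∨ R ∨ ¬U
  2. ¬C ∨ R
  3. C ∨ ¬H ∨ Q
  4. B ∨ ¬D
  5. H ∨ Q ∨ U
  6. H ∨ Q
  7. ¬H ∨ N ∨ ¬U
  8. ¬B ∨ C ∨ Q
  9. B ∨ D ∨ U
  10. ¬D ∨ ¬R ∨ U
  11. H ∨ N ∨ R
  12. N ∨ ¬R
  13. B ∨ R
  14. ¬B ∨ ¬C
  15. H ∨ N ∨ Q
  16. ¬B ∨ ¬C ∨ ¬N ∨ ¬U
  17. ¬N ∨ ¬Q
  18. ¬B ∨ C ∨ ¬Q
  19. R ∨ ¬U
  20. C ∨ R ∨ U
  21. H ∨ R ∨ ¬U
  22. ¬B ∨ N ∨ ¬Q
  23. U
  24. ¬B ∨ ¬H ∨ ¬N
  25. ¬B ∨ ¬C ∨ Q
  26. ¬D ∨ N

U: True, R: True, N: True, H: True, B: False, C: True, Q: False, D: False

Unit clause (U) forces U = True.
In (R ∨ ¬U) only R is left, so R = True.
In (N ∨ ¬R) only N is left, so N = True.
In (¬N ∨ ¬Q) only ¬Q is left, so Q = False.
In (H ∨ Q) only H is left, so H = True.
In (¬B ∨ ¬H ∨ ¬N) only ¬B is left, so B = False.
In (C ∨ ¬H ∨ Q) only C is left, so C = True.
In (B ∨ ¬D) only ¬D is left, so D = False.
All clauses satisfied.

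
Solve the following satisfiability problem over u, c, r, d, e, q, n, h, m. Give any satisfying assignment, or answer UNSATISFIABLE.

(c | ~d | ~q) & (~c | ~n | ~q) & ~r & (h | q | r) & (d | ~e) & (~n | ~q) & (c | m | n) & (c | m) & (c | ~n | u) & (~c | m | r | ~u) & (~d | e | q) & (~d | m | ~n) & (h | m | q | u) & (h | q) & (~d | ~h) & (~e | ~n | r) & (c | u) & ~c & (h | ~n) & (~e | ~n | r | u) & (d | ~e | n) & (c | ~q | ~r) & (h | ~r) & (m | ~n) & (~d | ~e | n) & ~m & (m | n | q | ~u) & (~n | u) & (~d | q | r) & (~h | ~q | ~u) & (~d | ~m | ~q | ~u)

Case c = True:
  Clause (~c) is falsified — contradiction.
Case c = False:
  (~r) forces r = False.
  (c | m) forces m = True.
  Clause (~m) is falsified — contradiction.
Both cases fail, so the formula is unsatisfiable.

The formula is unsatisfiable.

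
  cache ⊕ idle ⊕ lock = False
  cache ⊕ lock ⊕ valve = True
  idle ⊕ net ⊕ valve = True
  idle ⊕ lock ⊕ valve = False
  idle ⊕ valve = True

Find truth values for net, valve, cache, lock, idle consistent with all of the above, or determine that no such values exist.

net = False, valve = True, cache = True, lock = True, idle = False

cache ⊕ idle ⊕ lock = T ⊕ F ⊕ T = False ✓
cache ⊕ lock ⊕ valve = T ⊕ T ⊕ T = True ✓
idle ⊕ net ⊕ valve = F ⊕ F ⊕ T = True ✓
idle ⊕ lock ⊕ valve = F ⊕ T ⊕ T = False ✓
idle ⊕ valve = F ⊕ T = True ✓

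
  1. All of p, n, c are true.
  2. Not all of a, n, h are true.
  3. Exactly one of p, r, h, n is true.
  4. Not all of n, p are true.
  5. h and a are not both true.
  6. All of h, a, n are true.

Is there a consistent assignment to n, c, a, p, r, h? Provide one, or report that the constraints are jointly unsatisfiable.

No satisfying assignment exists.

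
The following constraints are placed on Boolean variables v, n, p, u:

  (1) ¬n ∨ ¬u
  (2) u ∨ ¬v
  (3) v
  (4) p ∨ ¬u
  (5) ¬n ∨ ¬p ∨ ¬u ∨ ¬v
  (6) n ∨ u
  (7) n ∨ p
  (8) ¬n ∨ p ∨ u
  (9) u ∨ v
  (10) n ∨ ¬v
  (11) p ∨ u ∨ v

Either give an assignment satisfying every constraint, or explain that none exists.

The formula is unsatisfiable.

Case v = True:
  (u ∨ ¬v) forces u = True.
  (¬n ∨ ¬u) forces n = False.
  Clause (n ∨ ¬v) is falsified — contradiction.
Case v = False:
  Clause (v) is falsified — contradiction.
Both cases fail, so the formula is unsatisfiable.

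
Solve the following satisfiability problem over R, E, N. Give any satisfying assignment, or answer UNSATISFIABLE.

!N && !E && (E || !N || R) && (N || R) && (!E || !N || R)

R=T, E=F, N=F

Unit clause (!N) forces N = False.
Unit clause (!E) forces E = False.
In (N || R) only R is left, so R = True.
All clauses satisfied.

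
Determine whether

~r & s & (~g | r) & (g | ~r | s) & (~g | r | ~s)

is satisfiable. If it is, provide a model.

Unit clause (~r) forces r = False.
Unit clause (s) forces s = True.
In (~g | r) only ~g is left, so g = False.
Check each clause:
  (~r): ~r holds.
  (s): s holds.
  (~g | r): ~g holds.
  (g | ~r | s): ~r holds.
  (~g | r | ~s): ~g holds.
All clauses satisfied.

r=F, s=T, g=F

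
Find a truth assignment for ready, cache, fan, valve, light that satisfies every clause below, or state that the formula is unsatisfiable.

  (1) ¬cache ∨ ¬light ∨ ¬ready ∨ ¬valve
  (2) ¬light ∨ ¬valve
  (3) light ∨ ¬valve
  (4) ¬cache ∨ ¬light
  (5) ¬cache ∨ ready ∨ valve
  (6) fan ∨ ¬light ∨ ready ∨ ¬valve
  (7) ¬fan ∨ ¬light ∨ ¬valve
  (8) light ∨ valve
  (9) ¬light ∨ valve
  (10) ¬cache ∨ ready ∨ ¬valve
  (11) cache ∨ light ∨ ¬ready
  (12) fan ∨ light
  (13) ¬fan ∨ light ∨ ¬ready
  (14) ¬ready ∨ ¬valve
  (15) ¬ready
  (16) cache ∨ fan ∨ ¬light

Unsatisfiable — no assignment works.

Case valve = True:
  (¬light ∨ ¬valve) forces light = False.
  Clause (light ∨ ¬valve) is falsified — contradiction.
Case valve = False:
  (light ∨ valve) forces light = True.
  Clause (¬light ∨ valve) is falsified — contradiction.
Both cases fail, so the formula is unsatisfiable.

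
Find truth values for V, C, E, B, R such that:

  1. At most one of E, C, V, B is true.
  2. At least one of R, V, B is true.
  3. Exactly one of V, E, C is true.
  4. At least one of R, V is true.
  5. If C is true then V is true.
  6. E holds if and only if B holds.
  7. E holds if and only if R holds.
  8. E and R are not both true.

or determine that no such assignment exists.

V: True, C: False, E: False, B: False, R: False

  (1) {E, C, V, B}: 1 true — at most one ✓
  (2) {R, V, B}: 1 true — at least one ✓
  (3) {V, E, C}: 1 true — exactly one ✓
  (4) {R, V}: 1 true — at least one ✓
  (5) C=F ⇒ V: vacuous ✓
  (6) E=F, B=F — same ✓
  (7) E=F, R=F — same ✓
  (8) E=F, R=F — not both ✓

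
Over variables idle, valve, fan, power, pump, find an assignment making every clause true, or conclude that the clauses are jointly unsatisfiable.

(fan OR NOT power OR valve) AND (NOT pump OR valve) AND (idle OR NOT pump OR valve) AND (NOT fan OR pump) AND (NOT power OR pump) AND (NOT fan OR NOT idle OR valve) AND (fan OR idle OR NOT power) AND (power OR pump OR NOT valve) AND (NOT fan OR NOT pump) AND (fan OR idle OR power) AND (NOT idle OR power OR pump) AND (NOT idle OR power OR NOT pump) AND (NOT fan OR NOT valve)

Set idle = True.
Try valve = False:
  (NOT pump OR valve) forces pump = False.
  (NOT fan OR pump) forces fan = False.
  (fan OR NOT power OR valve) forces power = False.
  clause (NOT idle OR power OR pump) is falsified — backtrack.
So valve = True.
  then (NOT fan OR NOT valve) forces fan = False.
Try power = False:
  (power OR pump OR NOT valve) forces pump = True.
  clause (NOT idle OR power OR NOT pump) is falsified — backtrack.
So power = True.
  then (NOT power OR pump) forces pump = True.
All clauses satisfied.

idle = True; valve = True; fan = False; power = True; pump = True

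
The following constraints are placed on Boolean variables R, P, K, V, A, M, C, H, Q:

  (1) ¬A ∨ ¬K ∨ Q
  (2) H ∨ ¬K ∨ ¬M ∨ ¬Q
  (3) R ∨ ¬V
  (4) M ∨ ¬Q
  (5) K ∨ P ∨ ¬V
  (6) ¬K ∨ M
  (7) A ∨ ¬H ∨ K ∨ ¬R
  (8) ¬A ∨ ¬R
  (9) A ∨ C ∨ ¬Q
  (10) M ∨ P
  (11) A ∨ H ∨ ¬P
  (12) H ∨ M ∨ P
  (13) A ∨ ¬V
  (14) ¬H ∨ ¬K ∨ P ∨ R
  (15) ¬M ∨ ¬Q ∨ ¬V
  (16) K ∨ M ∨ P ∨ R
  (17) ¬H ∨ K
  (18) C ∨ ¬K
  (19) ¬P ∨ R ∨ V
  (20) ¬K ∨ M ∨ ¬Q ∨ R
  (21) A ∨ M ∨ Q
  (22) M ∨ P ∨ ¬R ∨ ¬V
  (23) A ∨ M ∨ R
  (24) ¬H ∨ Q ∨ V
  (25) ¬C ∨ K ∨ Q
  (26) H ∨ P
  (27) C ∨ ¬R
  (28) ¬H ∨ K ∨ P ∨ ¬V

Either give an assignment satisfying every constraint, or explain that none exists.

R: True; P: False; K: True; V: False; A: False; M: True; C: True; H: True; Q: True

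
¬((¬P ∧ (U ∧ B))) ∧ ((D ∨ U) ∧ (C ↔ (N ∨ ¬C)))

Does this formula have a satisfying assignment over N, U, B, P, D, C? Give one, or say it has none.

N = True, U = True, B = True, P = True, D = True, C = True

  ¬((¬P ∧ (U ∧ B))) = True
    ¬P ∧ (U ∧ B) = False
      ¬P = False
      U ∧ B = True
  (D ∨ U) ∧ (C ↔ (N ∨ ¬C)) = True
    D ∨ U = True
    C ↔ (N ∨ ¬C) = True
      N ∨ ¬C = True
        ¬C = False
Both conjuncts True, so the formula holds.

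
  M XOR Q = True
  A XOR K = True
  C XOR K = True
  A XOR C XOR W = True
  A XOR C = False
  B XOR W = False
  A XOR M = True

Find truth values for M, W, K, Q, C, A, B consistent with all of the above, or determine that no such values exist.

M: False, W: True, K: False, Q: True, C: True, A: True, B: True

M XOR Q = F XOR T = True ✓
A XOR K = T XOR F = True ✓
C XOR K = T XOR F = True ✓
A XOR C XOR W = T XOR T XOR T = True ✓
A XOR C = T XOR T = False ✓
B XOR W = T XOR T = False ✓
A XOR M = T XOR F = True ✓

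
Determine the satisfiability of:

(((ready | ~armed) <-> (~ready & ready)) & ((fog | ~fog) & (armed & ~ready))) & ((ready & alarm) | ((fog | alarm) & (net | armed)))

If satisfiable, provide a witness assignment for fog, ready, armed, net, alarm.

fog=T, ready=F, armed=T, net=F, alarm=F

  ((ready | ~armed) <-> (~ready & ready)) & ((fog | ~fog) & (armed & ~ready)) = True
    (ready | ~armed) <-> (~ready & ready) = True
      ready | ~armed = False
        ~armed = False
      ~ready & ready = False
        ~ready = True
    (fog | ~fog) & (armed & ~ready) = True
      fog | ~fog = True
        ~fog = False
      armed & ~ready = True
        ~ready = True
  (ready & alarm) | ((fog | alarm) & (net | armed)) = True
    ready & alarm = False
    (fog | alarm) & (net | armed) = True
      fog | alarm = True
      net | armed = True
Both conjuncts True, so the formula holds.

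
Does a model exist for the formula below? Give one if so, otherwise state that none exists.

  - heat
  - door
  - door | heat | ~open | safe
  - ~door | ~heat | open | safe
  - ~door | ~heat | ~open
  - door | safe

Unit clause (heat) forces heat = True.
Unit clause (door) forces door = True.
In (~door | ~heat | ~open) only ~open is left, so open = False.
In (~door | ~heat | open | safe) only safe is left, so safe = True.
Check each clause:
  (heat): heat holds.
  (door): door holds.
  (door | heat | ~open | safe): door holds.
  (~door | ~heat | open | safe): safe holds.
  (~door | ~heat | ~open): ~open holds.
  (door | safe): door holds.
All clauses satisfied.

door = True, open = False, heat = True, safe = True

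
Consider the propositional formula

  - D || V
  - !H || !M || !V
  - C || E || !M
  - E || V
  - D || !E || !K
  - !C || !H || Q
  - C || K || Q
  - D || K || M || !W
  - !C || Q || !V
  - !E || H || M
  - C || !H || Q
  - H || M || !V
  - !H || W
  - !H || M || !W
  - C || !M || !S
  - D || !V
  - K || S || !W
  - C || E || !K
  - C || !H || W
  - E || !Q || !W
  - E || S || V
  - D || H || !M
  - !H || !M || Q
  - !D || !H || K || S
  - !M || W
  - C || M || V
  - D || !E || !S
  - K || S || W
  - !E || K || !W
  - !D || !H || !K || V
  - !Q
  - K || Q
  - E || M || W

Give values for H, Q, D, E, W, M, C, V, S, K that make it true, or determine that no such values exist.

Unit clause (!Q) forces Q = False.
In (K || Q) only K is left, so K = True.
Try H = True:
  (!C || !H || Q) forces C = False.
  clause (C || !H || Q) is falsified — backtrack.
So H = False.
Set D = True.
Set E = True.
  then (!E || H || M) forces M = True.
  then (!M || W) forces W = True.
Set C = True.
  then (!C || Q || !V) forces V = False.
Set S = True.
All clauses satisfied.

H=F, Q=F, D=T, E=T, W=T, M=T, C=T, V=F, S=T, K=T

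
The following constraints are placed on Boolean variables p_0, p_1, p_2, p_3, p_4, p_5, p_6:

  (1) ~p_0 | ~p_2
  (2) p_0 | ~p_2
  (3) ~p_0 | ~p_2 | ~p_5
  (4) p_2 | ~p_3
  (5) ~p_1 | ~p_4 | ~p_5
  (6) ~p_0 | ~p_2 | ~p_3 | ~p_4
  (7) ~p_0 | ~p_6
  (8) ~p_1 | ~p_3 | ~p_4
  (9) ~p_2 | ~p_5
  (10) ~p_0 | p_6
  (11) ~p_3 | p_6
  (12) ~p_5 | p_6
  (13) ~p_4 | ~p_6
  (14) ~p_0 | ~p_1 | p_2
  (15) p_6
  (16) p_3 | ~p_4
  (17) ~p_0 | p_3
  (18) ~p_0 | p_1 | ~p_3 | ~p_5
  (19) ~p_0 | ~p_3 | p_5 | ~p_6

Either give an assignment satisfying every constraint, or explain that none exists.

Unit clause (p_6) forces p_6 = True.
In (~p_0 | ~p_6) only ~p_0 is left, so p_0 = False.
In (~p_4 | ~p_6) only ~p_4 is left, so p_4 = False.
In (p_0 | ~p_2) only ~p_2 is left, so p_2 = False.
In (p_2 | ~p_3) only ~p_3 is left, so p_3 = False.
Set p_1 = False.
Set p_5 = True.
All clauses satisfied.

p_0: False; p_1: False; p_2: False; p_3: False; p_4: False; p_5: True; p_6: True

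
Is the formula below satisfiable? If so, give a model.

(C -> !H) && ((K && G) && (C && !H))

G=T, C=T, K=T, H=F

  C -> !H = True
    !H = True
  (K && G) && (C && !H) = True
    K && G = True
    C && !H = True
      !H = True
Both conjuncts True, so the formula holds.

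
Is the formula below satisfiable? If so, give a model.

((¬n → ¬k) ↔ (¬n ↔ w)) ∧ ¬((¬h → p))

p=F; w=F; n=T; h=F; k=F

  (¬n → ¬k) ↔ (¬n ↔ w) = True
    ¬n → ¬k = True
      ¬n = False
      ¬k = True
    ¬n ↔ w = True
      ¬n = False
  ¬((¬h → p)) = True
    ¬h → p = False
      ¬h = True
Both conjuncts True, so the formula holds.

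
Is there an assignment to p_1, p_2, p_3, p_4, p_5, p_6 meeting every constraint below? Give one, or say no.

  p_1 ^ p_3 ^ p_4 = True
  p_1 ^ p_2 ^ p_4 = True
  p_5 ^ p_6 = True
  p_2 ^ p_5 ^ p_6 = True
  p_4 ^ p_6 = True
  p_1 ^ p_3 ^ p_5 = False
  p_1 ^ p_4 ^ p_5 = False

UNSATISFIABLE

Adding constraints 1, 3, 5, 6 mod 2: every variable appears an even number of times on the left, so the left side is 0.
But the right sides sum to 1 (mod 2). 0 ≠ 1 — the system is inconsistent.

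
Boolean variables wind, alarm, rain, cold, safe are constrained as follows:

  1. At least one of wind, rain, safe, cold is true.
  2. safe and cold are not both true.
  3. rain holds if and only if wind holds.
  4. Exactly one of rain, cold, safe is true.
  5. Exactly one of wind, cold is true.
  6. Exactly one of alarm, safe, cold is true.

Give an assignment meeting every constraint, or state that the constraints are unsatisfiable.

wind = False, alarm = False, rain = False, cold = True, safe = False

  (1) {wind, rain, safe, cold}: 1 true — at least one ✓
  (2) safe=F, cold=T — not both ✓
  (3) rain=F, wind=F — same ✓
  (4) {rain, cold, safe}: 1 true — exactly one ✓
  (5) {wind, cold}: 1 true — exactly one ✓
  (6) {alarm, safe, cold}: 1 true — exactly one ✓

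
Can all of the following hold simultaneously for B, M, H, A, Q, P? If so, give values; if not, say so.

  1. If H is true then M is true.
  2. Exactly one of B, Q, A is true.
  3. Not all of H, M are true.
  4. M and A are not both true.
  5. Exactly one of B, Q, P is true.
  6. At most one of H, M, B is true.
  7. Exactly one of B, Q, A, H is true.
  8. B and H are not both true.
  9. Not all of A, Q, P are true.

B: False, M: True, H: False, A: False, Q: True, P: False

  (1) H=F ⇒ M: vacuous ✓
  (2) {B, Q, A}: 1 true — exactly one ✓
  (3) {H, M}: 1/2 true — not all ✓
  (4) M=T, A=F — not both ✓
  (5) {B, Q, P}: 1 true — exactly one ✓
  (6) {H, M, B}: 1 true — at most one ✓
  (7) {B, Q, A, H}: 1 true — exactly one ✓
  (8) B=F, H=F — not both ✓
  (9) {A, Q, P}: 1/3 true — not all ✓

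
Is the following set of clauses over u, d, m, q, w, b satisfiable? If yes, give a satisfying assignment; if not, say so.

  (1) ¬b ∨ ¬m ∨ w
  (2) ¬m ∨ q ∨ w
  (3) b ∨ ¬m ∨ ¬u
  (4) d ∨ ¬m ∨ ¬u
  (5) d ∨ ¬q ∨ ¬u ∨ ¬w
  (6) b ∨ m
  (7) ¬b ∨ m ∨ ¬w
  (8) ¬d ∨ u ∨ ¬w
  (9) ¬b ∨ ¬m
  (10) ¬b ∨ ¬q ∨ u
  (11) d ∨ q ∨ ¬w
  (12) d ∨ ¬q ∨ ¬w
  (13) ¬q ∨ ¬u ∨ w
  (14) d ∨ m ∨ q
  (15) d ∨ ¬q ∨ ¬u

u = True; d = True; m = False; q = False; w = False; b = True

Set u = True.
Try d = False:
  (d ∨ ¬m ∨ ¬u) forces m = False.
  (b ∨ m) forces b = True.
  (¬b ∨ m ∨ ¬w) forces w = False.
  (¬q ∨ ¬u ∨ w) forces q = False.
  clause (d ∨ m ∨ q) is falsified — backtrack.
So d = True.
Try m = True:
  (b ∨ ¬m ∨ ¬u) forces b = True.
  clause (¬b ∨ ¬m) is falsified — backtrack.
So m = False.
  then (b ∨ m) forces b = True.
  then (¬b ∨ m ∨ ¬w) forces w = False.
  then (¬q ∨ ¬u ∨ w) forces q = False.
All clauses satisfied.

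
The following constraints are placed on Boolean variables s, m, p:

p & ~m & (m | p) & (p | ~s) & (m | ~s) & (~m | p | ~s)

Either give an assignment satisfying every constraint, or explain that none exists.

Unit clause (p) forces p = True.
Unit clause (~m) forces m = False.
In (m | ~s) only ~s is left, so s = False.
Check each clause:
  (p): p holds.
  (~m): ~m holds.
  (m | p): p holds.
  (p | ~s): p holds.
  (m | ~s): ~s holds.
  (~m | p | ~s): ~m holds.
All clauses satisfied.

s=F, m=F, p=T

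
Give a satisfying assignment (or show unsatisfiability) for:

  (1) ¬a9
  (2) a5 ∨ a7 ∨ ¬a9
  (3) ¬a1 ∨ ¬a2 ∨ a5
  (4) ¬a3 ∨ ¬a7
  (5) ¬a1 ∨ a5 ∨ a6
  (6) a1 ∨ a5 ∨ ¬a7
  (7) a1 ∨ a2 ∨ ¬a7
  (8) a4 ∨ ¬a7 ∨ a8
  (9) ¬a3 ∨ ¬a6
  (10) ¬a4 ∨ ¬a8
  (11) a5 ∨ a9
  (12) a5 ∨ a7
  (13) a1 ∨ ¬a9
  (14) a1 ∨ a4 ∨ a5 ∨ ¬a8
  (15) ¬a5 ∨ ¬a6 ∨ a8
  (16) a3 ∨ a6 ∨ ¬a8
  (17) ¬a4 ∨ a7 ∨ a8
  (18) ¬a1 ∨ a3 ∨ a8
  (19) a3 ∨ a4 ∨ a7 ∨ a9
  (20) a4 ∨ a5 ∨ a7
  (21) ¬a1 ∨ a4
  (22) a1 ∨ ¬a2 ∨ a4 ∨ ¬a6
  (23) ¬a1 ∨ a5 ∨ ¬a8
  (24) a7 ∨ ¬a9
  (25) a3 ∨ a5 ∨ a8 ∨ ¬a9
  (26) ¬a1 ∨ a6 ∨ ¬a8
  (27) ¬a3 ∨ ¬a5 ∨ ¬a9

Unit clause (¬a9) forces a9 = False.
In (a5 ∨ a9) only a5 is left, so a5 = True.
Set a1 = False.
Set a2 = False.
  then (a1 ∨ a2 ∨ ¬a7) forces a7 = False.
Try a3 = False:
  (a3 ∨ a4 ∨ a7 ∨ a9) forces a4 = True.
  (¬a4 ∨ ¬a8) forces a8 = False.
  clause (¬a4 ∨ a7 ∨ a8) is falsified — backtrack.
So a3 = True.
  then (¬a3 ∨ ¬a6) forces a6 = False.
Try a4 = True:
  (¬a4 ∨ ¬a8) forces a8 = False.
  clause (¬a4 ∨ a7 ∨ a8) is falsified — backtrack.
So a4 = False.
Set a8 = True.
All clauses satisfied.

a1: False, a2: False, a3: True, a4: False, a5: True, a6: False, a7: False, a8: True, a9: False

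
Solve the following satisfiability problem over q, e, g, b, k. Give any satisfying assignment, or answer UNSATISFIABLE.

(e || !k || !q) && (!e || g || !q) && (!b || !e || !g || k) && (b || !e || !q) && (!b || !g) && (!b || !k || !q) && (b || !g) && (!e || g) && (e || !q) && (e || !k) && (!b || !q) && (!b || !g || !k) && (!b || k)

Set q = False.
Set e = False.
  then (e || !k) forces k = False.
  then (!b || k) forces b = False.
  then (b || !g) forces g = False.
All clauses satisfied.

q = False, e = False, g = False, b = False, k = False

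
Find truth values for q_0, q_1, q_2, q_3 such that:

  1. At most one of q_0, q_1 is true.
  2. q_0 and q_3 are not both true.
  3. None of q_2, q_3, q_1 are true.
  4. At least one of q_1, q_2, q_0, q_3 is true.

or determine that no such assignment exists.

q_0 = True; q_1 = False; q_2 = False; q_3 = False

  (1) {q_0, q_1}: 1 true — at most one ✓
  (2) q_0=T, q_3=F — not both ✓
  (3) {q_2, q_3, q_1}: 0 true — none ✓
  (4) {q_1, q_2, q_0, q_3}: 1 true — at least one ✓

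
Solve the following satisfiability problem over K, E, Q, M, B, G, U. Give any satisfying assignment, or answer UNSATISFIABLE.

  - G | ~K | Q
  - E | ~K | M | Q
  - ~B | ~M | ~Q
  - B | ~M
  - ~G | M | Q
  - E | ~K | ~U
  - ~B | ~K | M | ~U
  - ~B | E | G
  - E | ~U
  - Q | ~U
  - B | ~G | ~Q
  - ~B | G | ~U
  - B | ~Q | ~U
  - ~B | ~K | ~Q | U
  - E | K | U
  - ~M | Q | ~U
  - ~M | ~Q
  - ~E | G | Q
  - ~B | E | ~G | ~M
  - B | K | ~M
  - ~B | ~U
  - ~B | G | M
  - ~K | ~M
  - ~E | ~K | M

K: False; E: True; Q: False; M: True; B: True; G: True; U: False

Set K = False.
Try E = False:
  (E | ~U) forces U = False.
  clause (E | K | U) is falsified — backtrack.
So E = True.
Set Q = False.
  then (Q | ~U) forces U = False.
  then (~E | G | Q) forces G = True.
  then (~G | M | Q) forces M = True.
  then (B | K | ~M) forces B = True.
All clauses satisfied.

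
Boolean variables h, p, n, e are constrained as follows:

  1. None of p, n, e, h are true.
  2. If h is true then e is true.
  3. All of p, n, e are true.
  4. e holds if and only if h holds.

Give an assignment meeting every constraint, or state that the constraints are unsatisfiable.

UNSATISFIABLE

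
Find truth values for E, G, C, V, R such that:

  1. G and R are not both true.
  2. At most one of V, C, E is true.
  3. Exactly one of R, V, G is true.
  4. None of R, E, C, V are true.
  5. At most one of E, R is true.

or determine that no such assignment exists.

E=F; G=T; C=F; V=F; R=F

  (1) G=T, R=F — not both ✓
  (2) {V, C, E}: 0 true — at most one ✓
  (3) {R, V, G}: 1 true — exactly one ✓
  (4) {R, E, C, V}: 0 true — none ✓
  (5) {E, R}: 0 true — at most one ✓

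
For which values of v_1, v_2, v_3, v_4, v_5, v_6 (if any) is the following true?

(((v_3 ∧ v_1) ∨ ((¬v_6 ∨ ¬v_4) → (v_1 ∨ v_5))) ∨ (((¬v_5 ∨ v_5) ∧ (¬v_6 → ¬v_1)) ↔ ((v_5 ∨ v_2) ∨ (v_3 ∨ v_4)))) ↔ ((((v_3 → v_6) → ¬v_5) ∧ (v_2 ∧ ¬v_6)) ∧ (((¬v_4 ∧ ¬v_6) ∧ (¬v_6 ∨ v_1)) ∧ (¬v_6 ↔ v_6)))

v_1 = False; v_2 = False; v_3 = False; v_4 = False; v_5 = False; v_6 = True

  (((v_3 ∧ v_1) ∨ ((¬v_6 ∨ ¬v_4) → (v_1 ∨ v_5))) ∨ (((¬v_5 ∨ v_5) ∧ (¬v_6 → ¬v_1)) ↔ ((v_5 ∨ v_2) ∨ (v_3 ∨ v_4)))) ↔ ((((v_3 → v_6) → ¬v_5) ∧ (v_2 ∧ ¬v_6)) ∧ (((¬v_4 ∧ ¬v_6) ∧ (¬v_6 ∨ v_1)) ∧ (¬v_6 ↔ v_6))) = True
    ((v_3 ∧ v_1) ∨ ((¬v_6 ∨ ¬v_4) → (v_1 ∨ v_5))) ∨ (((¬v_5 ∨ v_5) ∧ (¬v_6 → ¬v_1)) ↔ ((v_5 ∨ v_2) ∨ (v_3 ∨ v_4))) = False
      (v_3 ∧ v_1) ∨ ((¬v_6 ∨ ¬v_4) → (v_1 ∨ v_5)) = False
        v_3 ∧ v_1 = False
        (¬v_6 ∨ ¬v_4) → (v_1 ∨ v_5) = False
          ¬v_6 ∨ ¬v_4 = True
            ¬v_6 = False
            ¬v_4 = True
          v_1 ∨ v_5 = False
      ((¬v_5 ∨ v_5) ∧ (¬v_6 → ¬v_1)) ↔ ((v_5 ∨ v_2) ∨ (v_3 ∨ v_4)) = False
        (¬v_5 ∨ v_5) ∧ (¬v_6 → ¬v_1) = True
          ¬v_5 ∨ v_5 = True
            ¬v_5 = True
          ¬v_6 → ¬v_1 = True
            ¬v_6 = False
            ¬v_1 = True
        (v_5 ∨ v_2) ∨ (v_3 ∨ v_4) = False
          v_5 ∨ v_2 = False
          v_3 ∨ v_4 = False
    (((v_3 → v_6) → ¬v_5) ∧ (v_2 ∧ ¬v_6)) ∧ (((¬v_4 ∧ ¬v_6) ∧ (¬v_6 ∨ v_1)) ∧ (¬v_6 ↔ v_6)) = False
      ((v_3 → v_6) → ¬v_5) ∧ (v_2 ∧ ¬v_6) = False
        (v_3 → v_6) → ¬v_5 = True
          v_3 → v_6 = True
          ¬v_5 = True
        v_2 ∧ ¬v_6 = False
          ¬v_6 = False
      ((¬v_4 ∧ ¬v_6) ∧ (¬v_6 ∨ v_1)) ∧ (¬v_6 ↔ v_6) = False
        (¬v_4 ∧ ¬v_6) ∧ (¬v_6 ∨ v_1) = False
          ¬v_4 ∧ ¬v_6 = False
            ¬v_4 = True
            ¬v_6 = False
          ¬v_6 ∨ v_1 = False
            ¬v_6 = False
        ¬v_6 ↔ v_6 = False
          ¬v_6 = False
The formula evaluates to True.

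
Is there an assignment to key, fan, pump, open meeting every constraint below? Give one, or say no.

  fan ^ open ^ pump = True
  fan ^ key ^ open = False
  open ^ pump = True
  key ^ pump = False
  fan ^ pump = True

The formula is unsatisfiable.

Adding constraints 1, 2, 4 mod 2: every variable appears an even number of times on the left, so the left side is 0.
But the right sides sum to 1 (mod 2). 0 ≠ 1 — the system is inconsistent.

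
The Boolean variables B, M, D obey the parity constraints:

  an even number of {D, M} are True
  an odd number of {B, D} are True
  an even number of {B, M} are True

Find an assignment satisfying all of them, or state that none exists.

Adding constraints 1, 2, 3 mod 2: every variable appears an even number of times on the left, so the left side is 0.
But the right sides sum to 1 (mod 2). 0 ≠ 1 — the system is inconsistent.

No satisfying assignment exists.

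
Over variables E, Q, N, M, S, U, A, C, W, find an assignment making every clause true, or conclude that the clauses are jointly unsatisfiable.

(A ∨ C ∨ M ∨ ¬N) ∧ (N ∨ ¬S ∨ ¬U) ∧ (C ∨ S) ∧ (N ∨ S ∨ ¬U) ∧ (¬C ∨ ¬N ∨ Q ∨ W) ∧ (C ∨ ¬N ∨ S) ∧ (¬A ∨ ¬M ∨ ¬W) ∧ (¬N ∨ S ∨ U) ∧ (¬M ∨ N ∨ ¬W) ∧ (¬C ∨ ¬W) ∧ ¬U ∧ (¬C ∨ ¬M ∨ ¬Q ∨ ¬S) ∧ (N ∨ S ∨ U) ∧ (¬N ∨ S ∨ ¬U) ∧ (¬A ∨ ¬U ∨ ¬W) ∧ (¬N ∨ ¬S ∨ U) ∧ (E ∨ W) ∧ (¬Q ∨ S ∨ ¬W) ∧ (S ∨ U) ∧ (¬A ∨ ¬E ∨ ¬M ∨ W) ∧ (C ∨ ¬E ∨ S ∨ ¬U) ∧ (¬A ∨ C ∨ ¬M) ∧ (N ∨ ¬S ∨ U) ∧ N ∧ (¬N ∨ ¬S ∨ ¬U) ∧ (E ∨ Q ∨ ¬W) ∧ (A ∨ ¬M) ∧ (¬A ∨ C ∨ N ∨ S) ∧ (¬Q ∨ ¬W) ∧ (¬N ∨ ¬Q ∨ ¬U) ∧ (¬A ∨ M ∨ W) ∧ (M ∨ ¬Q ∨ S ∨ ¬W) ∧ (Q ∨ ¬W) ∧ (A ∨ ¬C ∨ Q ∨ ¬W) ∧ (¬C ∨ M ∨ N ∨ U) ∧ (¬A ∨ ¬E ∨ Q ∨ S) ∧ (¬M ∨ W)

UNSATISFIABLE

Case N = True:
  (¬U) forces U = False.
  (¬N ∨ S ∨ U) forces S = True.
  Clause (¬N ∨ ¬S ∨ U) is falsified — contradiction.
Case N = False:
  Clause (N) is falsified — contradiction.
Both cases fail, so the formula is unsatisfiable.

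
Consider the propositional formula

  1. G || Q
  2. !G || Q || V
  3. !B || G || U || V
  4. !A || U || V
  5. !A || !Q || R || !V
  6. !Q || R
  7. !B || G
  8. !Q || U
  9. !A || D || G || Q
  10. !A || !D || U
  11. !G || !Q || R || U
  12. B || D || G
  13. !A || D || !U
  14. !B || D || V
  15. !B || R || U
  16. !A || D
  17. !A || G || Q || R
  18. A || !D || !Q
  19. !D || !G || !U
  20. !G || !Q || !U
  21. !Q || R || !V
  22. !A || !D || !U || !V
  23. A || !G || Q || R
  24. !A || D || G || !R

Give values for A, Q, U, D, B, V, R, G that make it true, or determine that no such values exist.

A = False, Q = False, U = True, D = False, B = False, V = True, R = True, G = True

Set A = False.
Set Q = False.
  then (G || Q) forces G = True.
  then (!G || Q || V) forces V = True.
  then (A || !G || Q || R) forces R = True.
Set U = True.
  then (!D || !G || !U) forces D = False.
Set B = False.
All clauses satisfied.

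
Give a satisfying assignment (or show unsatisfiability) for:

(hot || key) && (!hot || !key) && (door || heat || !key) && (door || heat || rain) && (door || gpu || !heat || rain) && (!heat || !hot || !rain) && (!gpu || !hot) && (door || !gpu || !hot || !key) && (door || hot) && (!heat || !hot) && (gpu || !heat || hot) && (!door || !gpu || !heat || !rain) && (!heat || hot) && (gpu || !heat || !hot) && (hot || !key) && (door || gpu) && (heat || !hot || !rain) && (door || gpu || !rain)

heat = False, rain = False, door = True, gpu = False, key = False, hot = True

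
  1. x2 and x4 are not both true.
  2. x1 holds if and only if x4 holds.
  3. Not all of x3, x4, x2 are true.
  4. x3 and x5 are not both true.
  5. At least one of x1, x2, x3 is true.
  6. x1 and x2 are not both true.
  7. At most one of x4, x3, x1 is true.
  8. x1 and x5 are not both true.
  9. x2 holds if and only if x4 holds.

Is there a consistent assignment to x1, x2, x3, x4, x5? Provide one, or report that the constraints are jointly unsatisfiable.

x1 = False, x2 = False, x3 = True, x4 = False, x5 = False

  (1) x2=F, x4=F — not both ✓
  (2) x1=F, x4=F — same ✓
  (3) {x3, x4, x2}: 1/3 true — not all ✓
  (4) x3=T, x5=F — not both ✓
  (5) {x1, x2, x3}: 1 true — at least one ✓
  (6) x1=F, x2=F — not both ✓
  (7) {x4, x3, x1}: 1 true — at most one ✓
  (8) x1=F, x5=F — not both ✓
  (9) x2=F, x4=F — same ✓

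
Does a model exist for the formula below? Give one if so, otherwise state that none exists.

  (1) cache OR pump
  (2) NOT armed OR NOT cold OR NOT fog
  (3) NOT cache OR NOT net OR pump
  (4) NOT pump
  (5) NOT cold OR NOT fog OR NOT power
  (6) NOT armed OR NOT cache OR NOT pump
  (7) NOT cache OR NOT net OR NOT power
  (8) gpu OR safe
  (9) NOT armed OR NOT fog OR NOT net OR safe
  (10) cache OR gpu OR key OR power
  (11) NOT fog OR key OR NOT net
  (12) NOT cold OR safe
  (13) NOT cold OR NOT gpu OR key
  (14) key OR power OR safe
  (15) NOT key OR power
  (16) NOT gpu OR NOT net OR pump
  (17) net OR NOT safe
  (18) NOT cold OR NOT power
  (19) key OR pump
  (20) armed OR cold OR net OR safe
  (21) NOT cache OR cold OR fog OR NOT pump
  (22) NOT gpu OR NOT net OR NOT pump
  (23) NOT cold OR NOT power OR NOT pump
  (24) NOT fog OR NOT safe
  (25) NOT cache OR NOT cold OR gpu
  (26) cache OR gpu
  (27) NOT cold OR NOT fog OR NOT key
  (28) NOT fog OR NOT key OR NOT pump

cold: False, cache: True, gpu: True, key: True, net: False, safe: False, pump: False, power: True, fog: False, armed: True

Unit clause (NOT pump) forces pump = False.
In (key OR pump) only key is left, so key = True.
In (cache OR pump) only cache is left, so cache = True.
In (NOT cache OR NOT net OR pump) only NOT net is left, so net = False.
In (NOT key OR power) only power is left, so power = True.
In (net OR NOT safe) only NOT safe is left, so safe = False.
In (NOT cold OR NOT power) only NOT cold is left, so cold = False.
In (armed OR cold OR net OR safe) only armed is left, so armed = True.
In (gpu OR safe) only gpu is left, so gpu = True.
Set fog = False.
All clauses satisfied.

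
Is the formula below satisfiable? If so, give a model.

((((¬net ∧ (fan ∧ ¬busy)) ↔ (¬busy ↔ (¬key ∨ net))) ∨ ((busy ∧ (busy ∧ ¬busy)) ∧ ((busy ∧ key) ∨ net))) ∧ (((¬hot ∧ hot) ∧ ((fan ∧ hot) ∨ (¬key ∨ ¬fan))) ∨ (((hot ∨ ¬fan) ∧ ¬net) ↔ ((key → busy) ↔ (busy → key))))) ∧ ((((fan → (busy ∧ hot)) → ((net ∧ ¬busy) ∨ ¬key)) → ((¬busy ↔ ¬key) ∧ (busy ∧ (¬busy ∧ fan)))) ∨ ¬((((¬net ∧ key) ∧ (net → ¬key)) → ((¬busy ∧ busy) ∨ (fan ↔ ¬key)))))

No satisfying assignment exists.

Case busy = True: the formula simplifies to ((¬key ∨ net) ∧ (((¬hot ∧ hot) ∧ ((fan ∧ hot) ∨ (¬key ∨ ¬fan))) ∨ (((hot ∨ ¬fan) ∧ ¬net) ↔ key))) ∧ (¬(((fan → hot) → ¬key)) ∨ ¬((((¬net ∧ key) ∧ (net → ¬key)) → (fan ↔ ¬key)))).
  key = True: simplifies to (net ∧ (((¬hot ∧ hot) ∧ ((fan ∧ hot) ∨ ¬fan)) ∨ ((hot ∨ ¬fan) ∧ ¬net))) ∧ (¬(¬((fan → hot))) ∨ ¬(((¬net ∧ ¬net) → ¬fan))).
    net = True: simplifies to ((¬hot ∧ hot) ∧ ((fan ∧ hot) ∨ ¬fan)) ∧ ¬(¬((fan → hot))).
      hot = True: the conjunct ¬hot is False.
      hot = False: the conjunct hot is False.
    net = False: the conjunct net is False.
  key = False: the conjunct ¬(((fan → hot) → ¬key)) ∨ ¬((((¬net ∧ key) ∧ (net → ¬key)) → (fan ↔ ¬key))) becomes ¬True ∨ ¬True = False.
Case busy = False: the formula simplifies to (((¬net ∧ fan) ↔ (¬key ∨ net)) ∧ (((¬hot ∧ hot) ∧ ((fan ∧ hot) ∨ (¬key ∨ ¬fan))) ∨ (((hot ∨ ¬fan) ∧ ¬net) ↔ ¬key))) ∧ (¬((¬fan → (net ∨ ¬key))) ∨ ¬((((¬net ∧ key) ∧ (net → ¬key)) → (fan ↔ ¬key)))).
  net = True: the conjunct (¬net ∧ fan) ↔ (¬key ∨ net) becomes (False ∧ fan) ↔ (¬key ∨ True) = False.
  net = False: simplifies to ((fan ↔ ¬key) ∧ (((¬hot ∧ hot) ∧ ((fan ∧ hot) ∨ (¬key ∨ ¬fan))) ∨ ((hot ∨ ¬fan) ↔ ¬key))) ∧ (¬((¬fan → ¬key)) ∨ ¬((key → (fan ↔ ¬key)))).
    key = True: simplifies to (¬fan ∧ (((¬hot ∧ hot) ∧ ((fan ∧ hot) ∨ ¬fan)) ∨ ¬((hot ∨ ¬fan)))) ∧ (¬fan ∨ ¬(¬fan)).
      fan = True: the conjunct ¬fan is False.
      fan = False: simplifies to ¬hot ∧ hot.
        hot = True: the conjunct ¬hot is False.
        hot = False: the conjunct hot is False.
    key = False: the conjunct ¬((¬fan → ¬key)) ∨ ¬((key → (fan ↔ ¬key))) becomes ¬True ∨ ¬True = False.
Both cases fail — unsatisfiable.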